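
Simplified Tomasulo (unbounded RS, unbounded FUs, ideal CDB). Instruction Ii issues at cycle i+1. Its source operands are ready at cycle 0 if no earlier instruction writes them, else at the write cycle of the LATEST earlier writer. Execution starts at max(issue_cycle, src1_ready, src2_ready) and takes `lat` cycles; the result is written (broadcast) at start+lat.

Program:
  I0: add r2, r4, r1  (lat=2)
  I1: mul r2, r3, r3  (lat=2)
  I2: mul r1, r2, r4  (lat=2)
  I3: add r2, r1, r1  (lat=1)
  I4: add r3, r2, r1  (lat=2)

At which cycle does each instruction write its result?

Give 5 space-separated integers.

I0 add r2: issue@1 deps=(None,None) exec_start@1 write@3
I1 mul r2: issue@2 deps=(None,None) exec_start@2 write@4
I2 mul r1: issue@3 deps=(1,None) exec_start@4 write@6
I3 add r2: issue@4 deps=(2,2) exec_start@6 write@7
I4 add r3: issue@5 deps=(3,2) exec_start@7 write@9

Answer: 3 4 6 7 9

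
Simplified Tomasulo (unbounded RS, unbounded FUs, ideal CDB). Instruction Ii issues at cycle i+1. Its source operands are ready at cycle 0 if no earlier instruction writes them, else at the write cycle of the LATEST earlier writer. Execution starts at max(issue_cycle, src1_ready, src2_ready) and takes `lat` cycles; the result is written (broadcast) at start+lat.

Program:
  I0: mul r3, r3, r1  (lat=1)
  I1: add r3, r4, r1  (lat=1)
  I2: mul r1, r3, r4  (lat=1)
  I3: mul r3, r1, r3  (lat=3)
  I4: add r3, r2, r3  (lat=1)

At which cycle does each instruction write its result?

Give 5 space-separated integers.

Answer: 2 3 4 7 8

Derivation:
I0 mul r3: issue@1 deps=(None,None) exec_start@1 write@2
I1 add r3: issue@2 deps=(None,None) exec_start@2 write@3
I2 mul r1: issue@3 deps=(1,None) exec_start@3 write@4
I3 mul r3: issue@4 deps=(2,1) exec_start@4 write@7
I4 add r3: issue@5 deps=(None,3) exec_start@7 write@8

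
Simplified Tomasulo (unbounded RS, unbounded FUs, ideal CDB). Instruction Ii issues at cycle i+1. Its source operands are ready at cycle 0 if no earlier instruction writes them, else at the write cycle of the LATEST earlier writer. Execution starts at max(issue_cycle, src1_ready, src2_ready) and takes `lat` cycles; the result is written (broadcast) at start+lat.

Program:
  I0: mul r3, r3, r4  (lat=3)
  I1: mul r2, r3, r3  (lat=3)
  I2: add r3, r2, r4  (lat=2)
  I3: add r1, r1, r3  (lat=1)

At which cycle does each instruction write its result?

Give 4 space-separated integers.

I0 mul r3: issue@1 deps=(None,None) exec_start@1 write@4
I1 mul r2: issue@2 deps=(0,0) exec_start@4 write@7
I2 add r3: issue@3 deps=(1,None) exec_start@7 write@9
I3 add r1: issue@4 deps=(None,2) exec_start@9 write@10

Answer: 4 7 9 10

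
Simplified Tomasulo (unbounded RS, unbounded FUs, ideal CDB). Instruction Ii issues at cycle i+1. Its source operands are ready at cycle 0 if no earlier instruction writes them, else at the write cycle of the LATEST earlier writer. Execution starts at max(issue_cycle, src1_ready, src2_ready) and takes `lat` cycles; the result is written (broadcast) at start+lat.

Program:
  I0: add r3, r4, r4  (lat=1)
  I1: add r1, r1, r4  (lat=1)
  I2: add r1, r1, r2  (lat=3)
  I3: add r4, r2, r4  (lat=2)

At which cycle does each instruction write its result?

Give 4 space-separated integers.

Answer: 2 3 6 6

Derivation:
I0 add r3: issue@1 deps=(None,None) exec_start@1 write@2
I1 add r1: issue@2 deps=(None,None) exec_start@2 write@3
I2 add r1: issue@3 deps=(1,None) exec_start@3 write@6
I3 add r4: issue@4 deps=(None,None) exec_start@4 write@6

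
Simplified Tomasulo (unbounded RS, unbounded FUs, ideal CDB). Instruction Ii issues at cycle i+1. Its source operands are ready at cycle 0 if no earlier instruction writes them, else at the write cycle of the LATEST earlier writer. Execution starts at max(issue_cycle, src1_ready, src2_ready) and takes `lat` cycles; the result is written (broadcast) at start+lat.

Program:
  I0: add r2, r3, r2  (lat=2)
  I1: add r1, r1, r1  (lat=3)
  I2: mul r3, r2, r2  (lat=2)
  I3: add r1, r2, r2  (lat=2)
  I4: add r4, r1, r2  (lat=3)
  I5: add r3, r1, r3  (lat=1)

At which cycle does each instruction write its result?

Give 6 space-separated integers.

Answer: 3 5 5 6 9 7

Derivation:
I0 add r2: issue@1 deps=(None,None) exec_start@1 write@3
I1 add r1: issue@2 deps=(None,None) exec_start@2 write@5
I2 mul r3: issue@3 deps=(0,0) exec_start@3 write@5
I3 add r1: issue@4 deps=(0,0) exec_start@4 write@6
I4 add r4: issue@5 deps=(3,0) exec_start@6 write@9
I5 add r3: issue@6 deps=(3,2) exec_start@6 write@7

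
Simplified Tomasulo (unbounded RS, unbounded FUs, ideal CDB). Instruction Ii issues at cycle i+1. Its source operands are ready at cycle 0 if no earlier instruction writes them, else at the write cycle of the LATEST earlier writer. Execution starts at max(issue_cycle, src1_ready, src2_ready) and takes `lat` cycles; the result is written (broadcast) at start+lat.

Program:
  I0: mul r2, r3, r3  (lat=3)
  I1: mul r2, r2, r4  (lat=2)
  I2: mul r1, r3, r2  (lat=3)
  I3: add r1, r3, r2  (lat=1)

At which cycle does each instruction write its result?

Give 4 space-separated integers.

I0 mul r2: issue@1 deps=(None,None) exec_start@1 write@4
I1 mul r2: issue@2 deps=(0,None) exec_start@4 write@6
I2 mul r1: issue@3 deps=(None,1) exec_start@6 write@9
I3 add r1: issue@4 deps=(None,1) exec_start@6 write@7

Answer: 4 6 9 7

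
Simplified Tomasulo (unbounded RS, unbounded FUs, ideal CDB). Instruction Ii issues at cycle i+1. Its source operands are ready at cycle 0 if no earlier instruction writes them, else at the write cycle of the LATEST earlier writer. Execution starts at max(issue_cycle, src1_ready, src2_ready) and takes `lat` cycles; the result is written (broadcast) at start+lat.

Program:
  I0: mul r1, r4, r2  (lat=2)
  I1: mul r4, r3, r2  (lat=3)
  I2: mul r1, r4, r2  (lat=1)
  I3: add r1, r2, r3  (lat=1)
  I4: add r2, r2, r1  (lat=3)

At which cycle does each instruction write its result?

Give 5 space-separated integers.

I0 mul r1: issue@1 deps=(None,None) exec_start@1 write@3
I1 mul r4: issue@2 deps=(None,None) exec_start@2 write@5
I2 mul r1: issue@3 deps=(1,None) exec_start@5 write@6
I3 add r1: issue@4 deps=(None,None) exec_start@4 write@5
I4 add r2: issue@5 deps=(None,3) exec_start@5 write@8

Answer: 3 5 6 5 8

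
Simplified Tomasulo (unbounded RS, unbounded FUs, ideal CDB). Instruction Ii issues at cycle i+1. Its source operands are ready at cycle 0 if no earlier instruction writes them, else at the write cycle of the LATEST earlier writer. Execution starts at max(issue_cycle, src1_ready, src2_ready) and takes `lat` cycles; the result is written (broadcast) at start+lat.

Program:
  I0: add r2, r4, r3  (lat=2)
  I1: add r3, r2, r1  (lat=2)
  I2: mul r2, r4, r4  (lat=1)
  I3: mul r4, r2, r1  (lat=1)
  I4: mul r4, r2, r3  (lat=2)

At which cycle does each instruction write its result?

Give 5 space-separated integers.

Answer: 3 5 4 5 7

Derivation:
I0 add r2: issue@1 deps=(None,None) exec_start@1 write@3
I1 add r3: issue@2 deps=(0,None) exec_start@3 write@5
I2 mul r2: issue@3 deps=(None,None) exec_start@3 write@4
I3 mul r4: issue@4 deps=(2,None) exec_start@4 write@5
I4 mul r4: issue@5 deps=(2,1) exec_start@5 write@7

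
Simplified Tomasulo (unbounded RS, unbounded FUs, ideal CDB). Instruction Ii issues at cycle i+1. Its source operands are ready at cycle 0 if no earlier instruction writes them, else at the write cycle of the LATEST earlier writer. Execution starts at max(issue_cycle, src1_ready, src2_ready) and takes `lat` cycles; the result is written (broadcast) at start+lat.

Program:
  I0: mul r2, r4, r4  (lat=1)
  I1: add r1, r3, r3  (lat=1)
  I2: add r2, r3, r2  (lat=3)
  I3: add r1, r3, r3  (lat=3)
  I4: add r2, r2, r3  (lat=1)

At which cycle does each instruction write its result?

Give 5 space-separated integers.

I0 mul r2: issue@1 deps=(None,None) exec_start@1 write@2
I1 add r1: issue@2 deps=(None,None) exec_start@2 write@3
I2 add r2: issue@3 deps=(None,0) exec_start@3 write@6
I3 add r1: issue@4 deps=(None,None) exec_start@4 write@7
I4 add r2: issue@5 deps=(2,None) exec_start@6 write@7

Answer: 2 3 6 7 7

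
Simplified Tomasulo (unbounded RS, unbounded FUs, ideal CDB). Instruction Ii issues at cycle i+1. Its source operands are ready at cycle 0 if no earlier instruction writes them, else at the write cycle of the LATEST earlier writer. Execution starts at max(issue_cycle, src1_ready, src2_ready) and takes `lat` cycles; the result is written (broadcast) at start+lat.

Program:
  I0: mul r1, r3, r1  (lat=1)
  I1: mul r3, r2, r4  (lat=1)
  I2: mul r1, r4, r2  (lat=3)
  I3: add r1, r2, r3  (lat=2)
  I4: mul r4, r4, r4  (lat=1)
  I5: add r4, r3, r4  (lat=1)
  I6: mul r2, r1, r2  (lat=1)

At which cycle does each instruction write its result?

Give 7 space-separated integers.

I0 mul r1: issue@1 deps=(None,None) exec_start@1 write@2
I1 mul r3: issue@2 deps=(None,None) exec_start@2 write@3
I2 mul r1: issue@3 deps=(None,None) exec_start@3 write@6
I3 add r1: issue@4 deps=(None,1) exec_start@4 write@6
I4 mul r4: issue@5 deps=(None,None) exec_start@5 write@6
I5 add r4: issue@6 deps=(1,4) exec_start@6 write@7
I6 mul r2: issue@7 deps=(3,None) exec_start@7 write@8

Answer: 2 3 6 6 6 7 8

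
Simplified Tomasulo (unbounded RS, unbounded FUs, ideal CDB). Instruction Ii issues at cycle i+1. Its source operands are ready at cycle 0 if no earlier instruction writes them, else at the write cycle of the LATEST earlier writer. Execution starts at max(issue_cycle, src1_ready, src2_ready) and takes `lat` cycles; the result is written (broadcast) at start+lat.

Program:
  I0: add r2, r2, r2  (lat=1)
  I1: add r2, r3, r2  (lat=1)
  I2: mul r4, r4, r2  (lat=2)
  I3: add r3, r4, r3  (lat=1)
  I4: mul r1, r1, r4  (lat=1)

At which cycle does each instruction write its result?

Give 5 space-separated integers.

I0 add r2: issue@1 deps=(None,None) exec_start@1 write@2
I1 add r2: issue@2 deps=(None,0) exec_start@2 write@3
I2 mul r4: issue@3 deps=(None,1) exec_start@3 write@5
I3 add r3: issue@4 deps=(2,None) exec_start@5 write@6
I4 mul r1: issue@5 deps=(None,2) exec_start@5 write@6

Answer: 2 3 5 6 6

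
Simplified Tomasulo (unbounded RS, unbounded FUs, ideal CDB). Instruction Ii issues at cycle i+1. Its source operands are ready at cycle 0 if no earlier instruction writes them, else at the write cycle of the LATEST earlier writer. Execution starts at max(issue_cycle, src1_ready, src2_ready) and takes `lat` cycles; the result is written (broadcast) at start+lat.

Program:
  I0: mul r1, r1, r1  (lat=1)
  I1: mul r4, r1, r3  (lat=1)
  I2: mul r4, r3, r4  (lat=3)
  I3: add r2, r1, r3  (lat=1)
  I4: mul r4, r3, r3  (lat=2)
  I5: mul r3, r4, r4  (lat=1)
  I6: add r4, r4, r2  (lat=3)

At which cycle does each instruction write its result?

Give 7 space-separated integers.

I0 mul r1: issue@1 deps=(None,None) exec_start@1 write@2
I1 mul r4: issue@2 deps=(0,None) exec_start@2 write@3
I2 mul r4: issue@3 deps=(None,1) exec_start@3 write@6
I3 add r2: issue@4 deps=(0,None) exec_start@4 write@5
I4 mul r4: issue@5 deps=(None,None) exec_start@5 write@7
I5 mul r3: issue@6 deps=(4,4) exec_start@7 write@8
I6 add r4: issue@7 deps=(4,3) exec_start@7 write@10

Answer: 2 3 6 5 7 8 10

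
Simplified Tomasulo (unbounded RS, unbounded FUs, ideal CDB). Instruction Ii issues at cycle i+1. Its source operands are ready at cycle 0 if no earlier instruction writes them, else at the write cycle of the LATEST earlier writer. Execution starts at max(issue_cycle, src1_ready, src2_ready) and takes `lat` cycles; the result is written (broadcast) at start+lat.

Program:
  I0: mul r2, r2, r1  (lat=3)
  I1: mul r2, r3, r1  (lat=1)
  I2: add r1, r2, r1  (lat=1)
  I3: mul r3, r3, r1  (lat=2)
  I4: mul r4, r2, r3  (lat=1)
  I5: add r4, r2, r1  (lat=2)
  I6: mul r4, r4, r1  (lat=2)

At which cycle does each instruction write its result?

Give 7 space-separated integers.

I0 mul r2: issue@1 deps=(None,None) exec_start@1 write@4
I1 mul r2: issue@2 deps=(None,None) exec_start@2 write@3
I2 add r1: issue@3 deps=(1,None) exec_start@3 write@4
I3 mul r3: issue@4 deps=(None,2) exec_start@4 write@6
I4 mul r4: issue@5 deps=(1,3) exec_start@6 write@7
I5 add r4: issue@6 deps=(1,2) exec_start@6 write@8
I6 mul r4: issue@7 deps=(5,2) exec_start@8 write@10

Answer: 4 3 4 6 7 8 10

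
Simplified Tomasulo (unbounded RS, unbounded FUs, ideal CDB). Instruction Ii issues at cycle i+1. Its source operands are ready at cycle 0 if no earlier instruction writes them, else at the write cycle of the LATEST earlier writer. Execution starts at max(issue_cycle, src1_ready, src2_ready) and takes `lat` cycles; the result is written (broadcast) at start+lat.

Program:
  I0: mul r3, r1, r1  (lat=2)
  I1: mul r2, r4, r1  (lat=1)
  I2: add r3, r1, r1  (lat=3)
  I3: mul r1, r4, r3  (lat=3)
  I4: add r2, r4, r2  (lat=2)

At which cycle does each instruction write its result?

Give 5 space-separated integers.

I0 mul r3: issue@1 deps=(None,None) exec_start@1 write@3
I1 mul r2: issue@2 deps=(None,None) exec_start@2 write@3
I2 add r3: issue@3 deps=(None,None) exec_start@3 write@6
I3 mul r1: issue@4 deps=(None,2) exec_start@6 write@9
I4 add r2: issue@5 deps=(None,1) exec_start@5 write@7

Answer: 3 3 6 9 7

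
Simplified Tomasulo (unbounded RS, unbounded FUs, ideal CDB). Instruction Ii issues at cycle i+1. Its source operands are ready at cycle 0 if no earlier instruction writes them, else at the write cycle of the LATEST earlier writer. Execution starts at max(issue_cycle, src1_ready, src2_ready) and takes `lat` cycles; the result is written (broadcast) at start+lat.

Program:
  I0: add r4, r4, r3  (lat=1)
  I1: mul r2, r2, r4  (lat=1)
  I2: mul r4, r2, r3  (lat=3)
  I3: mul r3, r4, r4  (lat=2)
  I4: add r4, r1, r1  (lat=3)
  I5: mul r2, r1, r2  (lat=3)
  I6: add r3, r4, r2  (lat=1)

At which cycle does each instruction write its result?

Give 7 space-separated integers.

Answer: 2 3 6 8 8 9 10

Derivation:
I0 add r4: issue@1 deps=(None,None) exec_start@1 write@2
I1 mul r2: issue@2 deps=(None,0) exec_start@2 write@3
I2 mul r4: issue@3 deps=(1,None) exec_start@3 write@6
I3 mul r3: issue@4 deps=(2,2) exec_start@6 write@8
I4 add r4: issue@5 deps=(None,None) exec_start@5 write@8
I5 mul r2: issue@6 deps=(None,1) exec_start@6 write@9
I6 add r3: issue@7 deps=(4,5) exec_start@9 write@10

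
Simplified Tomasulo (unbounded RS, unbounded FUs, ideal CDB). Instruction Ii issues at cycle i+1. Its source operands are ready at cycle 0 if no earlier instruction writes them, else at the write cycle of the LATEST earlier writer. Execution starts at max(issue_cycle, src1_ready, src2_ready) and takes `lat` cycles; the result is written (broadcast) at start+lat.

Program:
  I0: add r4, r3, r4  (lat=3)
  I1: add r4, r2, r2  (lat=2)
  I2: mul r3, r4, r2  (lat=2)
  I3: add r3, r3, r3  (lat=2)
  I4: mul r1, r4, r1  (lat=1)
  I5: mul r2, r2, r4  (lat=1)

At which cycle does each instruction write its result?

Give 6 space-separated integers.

I0 add r4: issue@1 deps=(None,None) exec_start@1 write@4
I1 add r4: issue@2 deps=(None,None) exec_start@2 write@4
I2 mul r3: issue@3 deps=(1,None) exec_start@4 write@6
I3 add r3: issue@4 deps=(2,2) exec_start@6 write@8
I4 mul r1: issue@5 deps=(1,None) exec_start@5 write@6
I5 mul r2: issue@6 deps=(None,1) exec_start@6 write@7

Answer: 4 4 6 8 6 7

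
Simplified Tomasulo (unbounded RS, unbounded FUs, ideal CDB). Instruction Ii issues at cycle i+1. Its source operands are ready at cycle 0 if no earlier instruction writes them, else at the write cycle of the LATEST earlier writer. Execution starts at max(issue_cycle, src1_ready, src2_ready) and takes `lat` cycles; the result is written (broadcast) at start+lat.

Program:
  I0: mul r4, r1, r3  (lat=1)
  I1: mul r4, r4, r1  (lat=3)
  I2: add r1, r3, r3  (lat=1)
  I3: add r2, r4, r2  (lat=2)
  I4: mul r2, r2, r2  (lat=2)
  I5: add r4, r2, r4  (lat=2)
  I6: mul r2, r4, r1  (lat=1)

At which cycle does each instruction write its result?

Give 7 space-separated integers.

Answer: 2 5 4 7 9 11 12

Derivation:
I0 mul r4: issue@1 deps=(None,None) exec_start@1 write@2
I1 mul r4: issue@2 deps=(0,None) exec_start@2 write@5
I2 add r1: issue@3 deps=(None,None) exec_start@3 write@4
I3 add r2: issue@4 deps=(1,None) exec_start@5 write@7
I4 mul r2: issue@5 deps=(3,3) exec_start@7 write@9
I5 add r4: issue@6 deps=(4,1) exec_start@9 write@11
I6 mul r2: issue@7 deps=(5,2) exec_start@11 write@12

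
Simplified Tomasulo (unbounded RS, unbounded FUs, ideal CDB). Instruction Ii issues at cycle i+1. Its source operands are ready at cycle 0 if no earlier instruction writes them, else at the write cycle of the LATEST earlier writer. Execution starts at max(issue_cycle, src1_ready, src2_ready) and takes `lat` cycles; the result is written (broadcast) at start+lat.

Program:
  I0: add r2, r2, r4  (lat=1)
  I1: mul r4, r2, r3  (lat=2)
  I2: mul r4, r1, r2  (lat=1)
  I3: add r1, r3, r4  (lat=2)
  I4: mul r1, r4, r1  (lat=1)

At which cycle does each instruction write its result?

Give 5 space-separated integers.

Answer: 2 4 4 6 7

Derivation:
I0 add r2: issue@1 deps=(None,None) exec_start@1 write@2
I1 mul r4: issue@2 deps=(0,None) exec_start@2 write@4
I2 mul r4: issue@3 deps=(None,0) exec_start@3 write@4
I3 add r1: issue@4 deps=(None,2) exec_start@4 write@6
I4 mul r1: issue@5 deps=(2,3) exec_start@6 write@7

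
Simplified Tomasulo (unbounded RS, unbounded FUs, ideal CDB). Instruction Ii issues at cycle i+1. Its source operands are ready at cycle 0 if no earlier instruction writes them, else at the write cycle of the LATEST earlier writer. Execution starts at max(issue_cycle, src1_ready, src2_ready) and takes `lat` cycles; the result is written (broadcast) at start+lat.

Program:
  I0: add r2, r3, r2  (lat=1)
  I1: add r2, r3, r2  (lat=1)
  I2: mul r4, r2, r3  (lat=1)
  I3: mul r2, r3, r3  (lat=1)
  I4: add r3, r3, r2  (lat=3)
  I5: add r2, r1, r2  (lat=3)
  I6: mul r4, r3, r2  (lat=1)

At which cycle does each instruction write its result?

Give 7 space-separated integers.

I0 add r2: issue@1 deps=(None,None) exec_start@1 write@2
I1 add r2: issue@2 deps=(None,0) exec_start@2 write@3
I2 mul r4: issue@3 deps=(1,None) exec_start@3 write@4
I3 mul r2: issue@4 deps=(None,None) exec_start@4 write@5
I4 add r3: issue@5 deps=(None,3) exec_start@5 write@8
I5 add r2: issue@6 deps=(None,3) exec_start@6 write@9
I6 mul r4: issue@7 deps=(4,5) exec_start@9 write@10

Answer: 2 3 4 5 8 9 10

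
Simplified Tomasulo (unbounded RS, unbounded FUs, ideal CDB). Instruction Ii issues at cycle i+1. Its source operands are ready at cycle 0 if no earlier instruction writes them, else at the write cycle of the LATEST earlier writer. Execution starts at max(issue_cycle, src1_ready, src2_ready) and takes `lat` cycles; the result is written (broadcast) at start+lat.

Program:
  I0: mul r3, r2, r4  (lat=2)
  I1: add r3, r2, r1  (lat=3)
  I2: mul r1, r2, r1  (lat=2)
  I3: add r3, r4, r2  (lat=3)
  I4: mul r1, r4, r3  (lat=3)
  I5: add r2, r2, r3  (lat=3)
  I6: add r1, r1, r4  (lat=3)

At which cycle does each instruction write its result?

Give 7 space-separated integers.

Answer: 3 5 5 7 10 10 13

Derivation:
I0 mul r3: issue@1 deps=(None,None) exec_start@1 write@3
I1 add r3: issue@2 deps=(None,None) exec_start@2 write@5
I2 mul r1: issue@3 deps=(None,None) exec_start@3 write@5
I3 add r3: issue@4 deps=(None,None) exec_start@4 write@7
I4 mul r1: issue@5 deps=(None,3) exec_start@7 write@10
I5 add r2: issue@6 deps=(None,3) exec_start@7 write@10
I6 add r1: issue@7 deps=(4,None) exec_start@10 write@13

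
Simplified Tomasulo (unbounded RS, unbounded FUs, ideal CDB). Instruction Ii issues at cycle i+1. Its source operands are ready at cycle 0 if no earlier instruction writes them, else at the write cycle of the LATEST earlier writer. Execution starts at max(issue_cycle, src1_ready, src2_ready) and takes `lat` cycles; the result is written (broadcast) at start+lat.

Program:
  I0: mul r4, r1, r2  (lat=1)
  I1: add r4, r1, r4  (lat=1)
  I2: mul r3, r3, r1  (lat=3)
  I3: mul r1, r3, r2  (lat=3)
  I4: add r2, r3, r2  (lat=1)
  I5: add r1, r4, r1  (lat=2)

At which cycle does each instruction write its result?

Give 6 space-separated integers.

I0 mul r4: issue@1 deps=(None,None) exec_start@1 write@2
I1 add r4: issue@2 deps=(None,0) exec_start@2 write@3
I2 mul r3: issue@3 deps=(None,None) exec_start@3 write@6
I3 mul r1: issue@4 deps=(2,None) exec_start@6 write@9
I4 add r2: issue@5 deps=(2,None) exec_start@6 write@7
I5 add r1: issue@6 deps=(1,3) exec_start@9 write@11

Answer: 2 3 6 9 7 11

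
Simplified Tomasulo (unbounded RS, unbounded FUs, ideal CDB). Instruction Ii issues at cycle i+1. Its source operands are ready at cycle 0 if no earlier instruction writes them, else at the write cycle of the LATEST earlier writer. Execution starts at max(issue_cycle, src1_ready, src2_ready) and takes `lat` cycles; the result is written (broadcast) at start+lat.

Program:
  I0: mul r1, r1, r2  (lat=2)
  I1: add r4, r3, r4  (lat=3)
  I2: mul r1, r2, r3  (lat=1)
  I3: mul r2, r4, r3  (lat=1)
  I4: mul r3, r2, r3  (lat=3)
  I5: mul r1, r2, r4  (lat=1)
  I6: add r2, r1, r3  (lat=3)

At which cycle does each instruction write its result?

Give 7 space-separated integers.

I0 mul r1: issue@1 deps=(None,None) exec_start@1 write@3
I1 add r4: issue@2 deps=(None,None) exec_start@2 write@5
I2 mul r1: issue@3 deps=(None,None) exec_start@3 write@4
I3 mul r2: issue@4 deps=(1,None) exec_start@5 write@6
I4 mul r3: issue@5 deps=(3,None) exec_start@6 write@9
I5 mul r1: issue@6 deps=(3,1) exec_start@6 write@7
I6 add r2: issue@7 deps=(5,4) exec_start@9 write@12

Answer: 3 5 4 6 9 7 12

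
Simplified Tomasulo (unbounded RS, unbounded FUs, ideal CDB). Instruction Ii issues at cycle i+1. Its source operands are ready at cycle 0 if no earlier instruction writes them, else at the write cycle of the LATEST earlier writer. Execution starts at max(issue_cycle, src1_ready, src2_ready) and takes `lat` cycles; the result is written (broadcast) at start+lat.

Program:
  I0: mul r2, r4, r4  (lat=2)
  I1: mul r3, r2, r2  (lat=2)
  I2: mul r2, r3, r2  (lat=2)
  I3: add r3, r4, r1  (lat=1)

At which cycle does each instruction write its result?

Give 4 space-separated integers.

I0 mul r2: issue@1 deps=(None,None) exec_start@1 write@3
I1 mul r3: issue@2 deps=(0,0) exec_start@3 write@5
I2 mul r2: issue@3 deps=(1,0) exec_start@5 write@7
I3 add r3: issue@4 deps=(None,None) exec_start@4 write@5

Answer: 3 5 7 5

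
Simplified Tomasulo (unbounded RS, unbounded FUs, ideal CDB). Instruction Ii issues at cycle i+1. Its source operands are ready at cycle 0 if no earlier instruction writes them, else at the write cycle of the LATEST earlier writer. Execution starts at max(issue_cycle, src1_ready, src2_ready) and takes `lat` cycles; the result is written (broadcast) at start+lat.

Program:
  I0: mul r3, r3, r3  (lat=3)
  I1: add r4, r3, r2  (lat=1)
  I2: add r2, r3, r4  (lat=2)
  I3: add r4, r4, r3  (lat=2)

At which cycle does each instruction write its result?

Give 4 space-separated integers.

I0 mul r3: issue@1 deps=(None,None) exec_start@1 write@4
I1 add r4: issue@2 deps=(0,None) exec_start@4 write@5
I2 add r2: issue@3 deps=(0,1) exec_start@5 write@7
I3 add r4: issue@4 deps=(1,0) exec_start@5 write@7

Answer: 4 5 7 7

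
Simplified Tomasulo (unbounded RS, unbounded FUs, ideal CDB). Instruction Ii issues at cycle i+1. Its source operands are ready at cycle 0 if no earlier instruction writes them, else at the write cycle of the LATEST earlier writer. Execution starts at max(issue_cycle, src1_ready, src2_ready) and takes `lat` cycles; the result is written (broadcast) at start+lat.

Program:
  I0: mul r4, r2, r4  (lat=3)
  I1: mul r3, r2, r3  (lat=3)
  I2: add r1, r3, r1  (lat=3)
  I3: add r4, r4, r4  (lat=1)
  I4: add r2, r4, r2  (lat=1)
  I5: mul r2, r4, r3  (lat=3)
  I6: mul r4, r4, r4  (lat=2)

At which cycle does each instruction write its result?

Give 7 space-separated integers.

I0 mul r4: issue@1 deps=(None,None) exec_start@1 write@4
I1 mul r3: issue@2 deps=(None,None) exec_start@2 write@5
I2 add r1: issue@3 deps=(1,None) exec_start@5 write@8
I3 add r4: issue@4 deps=(0,0) exec_start@4 write@5
I4 add r2: issue@5 deps=(3,None) exec_start@5 write@6
I5 mul r2: issue@6 deps=(3,1) exec_start@6 write@9
I6 mul r4: issue@7 deps=(3,3) exec_start@7 write@9

Answer: 4 5 8 5 6 9 9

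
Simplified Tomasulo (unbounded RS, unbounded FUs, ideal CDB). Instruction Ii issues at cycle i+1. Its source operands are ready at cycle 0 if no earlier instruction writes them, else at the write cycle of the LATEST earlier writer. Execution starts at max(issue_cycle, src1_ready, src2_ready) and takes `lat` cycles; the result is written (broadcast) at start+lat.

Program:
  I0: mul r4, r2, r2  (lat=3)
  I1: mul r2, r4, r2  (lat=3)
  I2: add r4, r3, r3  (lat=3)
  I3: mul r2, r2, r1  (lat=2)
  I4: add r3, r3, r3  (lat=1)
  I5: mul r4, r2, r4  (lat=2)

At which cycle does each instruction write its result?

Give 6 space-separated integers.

Answer: 4 7 6 9 6 11

Derivation:
I0 mul r4: issue@1 deps=(None,None) exec_start@1 write@4
I1 mul r2: issue@2 deps=(0,None) exec_start@4 write@7
I2 add r4: issue@3 deps=(None,None) exec_start@3 write@6
I3 mul r2: issue@4 deps=(1,None) exec_start@7 write@9
I4 add r3: issue@5 deps=(None,None) exec_start@5 write@6
I5 mul r4: issue@6 deps=(3,2) exec_start@9 write@11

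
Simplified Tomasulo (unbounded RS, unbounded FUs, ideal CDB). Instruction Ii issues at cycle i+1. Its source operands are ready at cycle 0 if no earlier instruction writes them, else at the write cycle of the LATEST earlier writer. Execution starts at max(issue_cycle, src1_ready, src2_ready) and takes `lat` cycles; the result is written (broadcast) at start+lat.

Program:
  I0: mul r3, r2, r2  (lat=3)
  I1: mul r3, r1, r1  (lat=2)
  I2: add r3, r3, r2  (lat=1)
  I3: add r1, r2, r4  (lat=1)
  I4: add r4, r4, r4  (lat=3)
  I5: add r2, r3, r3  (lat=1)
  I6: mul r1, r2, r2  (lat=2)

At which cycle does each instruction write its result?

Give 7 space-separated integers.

Answer: 4 4 5 5 8 7 9

Derivation:
I0 mul r3: issue@1 deps=(None,None) exec_start@1 write@4
I1 mul r3: issue@2 deps=(None,None) exec_start@2 write@4
I2 add r3: issue@3 deps=(1,None) exec_start@4 write@5
I3 add r1: issue@4 deps=(None,None) exec_start@4 write@5
I4 add r4: issue@5 deps=(None,None) exec_start@5 write@8
I5 add r2: issue@6 deps=(2,2) exec_start@6 write@7
I6 mul r1: issue@7 deps=(5,5) exec_start@7 write@9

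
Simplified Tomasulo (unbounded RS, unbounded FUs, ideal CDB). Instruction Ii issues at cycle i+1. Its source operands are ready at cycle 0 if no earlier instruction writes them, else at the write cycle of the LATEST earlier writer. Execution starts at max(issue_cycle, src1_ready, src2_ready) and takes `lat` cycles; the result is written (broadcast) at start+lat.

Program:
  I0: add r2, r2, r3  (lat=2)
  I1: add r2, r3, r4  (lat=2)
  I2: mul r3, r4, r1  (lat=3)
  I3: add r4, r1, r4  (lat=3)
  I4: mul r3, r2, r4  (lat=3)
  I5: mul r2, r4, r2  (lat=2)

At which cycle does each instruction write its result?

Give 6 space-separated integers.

Answer: 3 4 6 7 10 9

Derivation:
I0 add r2: issue@1 deps=(None,None) exec_start@1 write@3
I1 add r2: issue@2 deps=(None,None) exec_start@2 write@4
I2 mul r3: issue@3 deps=(None,None) exec_start@3 write@6
I3 add r4: issue@4 deps=(None,None) exec_start@4 write@7
I4 mul r3: issue@5 deps=(1,3) exec_start@7 write@10
I5 mul r2: issue@6 deps=(3,1) exec_start@7 write@9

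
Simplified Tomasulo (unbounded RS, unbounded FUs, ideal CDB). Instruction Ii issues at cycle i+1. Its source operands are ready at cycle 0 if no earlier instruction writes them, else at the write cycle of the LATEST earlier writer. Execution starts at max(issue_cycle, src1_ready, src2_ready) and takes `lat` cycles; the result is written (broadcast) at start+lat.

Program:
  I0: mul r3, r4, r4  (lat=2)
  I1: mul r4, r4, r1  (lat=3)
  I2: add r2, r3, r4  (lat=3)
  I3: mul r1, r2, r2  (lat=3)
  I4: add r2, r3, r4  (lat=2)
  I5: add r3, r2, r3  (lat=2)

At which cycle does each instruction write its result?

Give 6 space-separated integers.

I0 mul r3: issue@1 deps=(None,None) exec_start@1 write@3
I1 mul r4: issue@2 deps=(None,None) exec_start@2 write@5
I2 add r2: issue@3 deps=(0,1) exec_start@5 write@8
I3 mul r1: issue@4 deps=(2,2) exec_start@8 write@11
I4 add r2: issue@5 deps=(0,1) exec_start@5 write@7
I5 add r3: issue@6 deps=(4,0) exec_start@7 write@9

Answer: 3 5 8 11 7 9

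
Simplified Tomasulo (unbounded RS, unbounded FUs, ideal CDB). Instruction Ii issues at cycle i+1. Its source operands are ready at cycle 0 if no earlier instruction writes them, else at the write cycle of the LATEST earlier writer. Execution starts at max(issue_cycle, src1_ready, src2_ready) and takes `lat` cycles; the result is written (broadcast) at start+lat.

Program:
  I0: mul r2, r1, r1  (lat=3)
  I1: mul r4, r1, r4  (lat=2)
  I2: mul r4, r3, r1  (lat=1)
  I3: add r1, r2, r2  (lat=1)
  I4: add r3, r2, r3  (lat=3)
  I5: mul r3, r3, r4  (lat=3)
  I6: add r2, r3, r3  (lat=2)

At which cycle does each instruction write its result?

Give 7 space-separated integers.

I0 mul r2: issue@1 deps=(None,None) exec_start@1 write@4
I1 mul r4: issue@2 deps=(None,None) exec_start@2 write@4
I2 mul r4: issue@3 deps=(None,None) exec_start@3 write@4
I3 add r1: issue@4 deps=(0,0) exec_start@4 write@5
I4 add r3: issue@5 deps=(0,None) exec_start@5 write@8
I5 mul r3: issue@6 deps=(4,2) exec_start@8 write@11
I6 add r2: issue@7 deps=(5,5) exec_start@11 write@13

Answer: 4 4 4 5 8 11 13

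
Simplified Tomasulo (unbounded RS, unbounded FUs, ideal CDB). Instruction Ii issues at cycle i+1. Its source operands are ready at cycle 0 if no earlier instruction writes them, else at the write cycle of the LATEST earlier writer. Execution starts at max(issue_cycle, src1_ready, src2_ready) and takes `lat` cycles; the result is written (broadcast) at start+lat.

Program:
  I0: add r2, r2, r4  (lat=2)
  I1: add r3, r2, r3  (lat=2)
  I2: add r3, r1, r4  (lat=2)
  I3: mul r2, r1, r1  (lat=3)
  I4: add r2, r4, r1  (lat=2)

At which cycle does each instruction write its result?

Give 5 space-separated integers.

I0 add r2: issue@1 deps=(None,None) exec_start@1 write@3
I1 add r3: issue@2 deps=(0,None) exec_start@3 write@5
I2 add r3: issue@3 deps=(None,None) exec_start@3 write@5
I3 mul r2: issue@4 deps=(None,None) exec_start@4 write@7
I4 add r2: issue@5 deps=(None,None) exec_start@5 write@7

Answer: 3 5 5 7 7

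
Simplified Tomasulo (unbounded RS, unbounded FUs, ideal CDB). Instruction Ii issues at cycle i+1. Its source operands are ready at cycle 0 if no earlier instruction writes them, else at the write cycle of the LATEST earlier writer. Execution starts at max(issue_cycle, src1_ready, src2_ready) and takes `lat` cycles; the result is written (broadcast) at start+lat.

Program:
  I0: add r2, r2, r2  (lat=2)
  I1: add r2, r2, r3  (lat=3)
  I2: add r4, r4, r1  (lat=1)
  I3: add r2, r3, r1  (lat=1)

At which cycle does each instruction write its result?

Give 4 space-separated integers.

I0 add r2: issue@1 deps=(None,None) exec_start@1 write@3
I1 add r2: issue@2 deps=(0,None) exec_start@3 write@6
I2 add r4: issue@3 deps=(None,None) exec_start@3 write@4
I3 add r2: issue@4 deps=(None,None) exec_start@4 write@5

Answer: 3 6 4 5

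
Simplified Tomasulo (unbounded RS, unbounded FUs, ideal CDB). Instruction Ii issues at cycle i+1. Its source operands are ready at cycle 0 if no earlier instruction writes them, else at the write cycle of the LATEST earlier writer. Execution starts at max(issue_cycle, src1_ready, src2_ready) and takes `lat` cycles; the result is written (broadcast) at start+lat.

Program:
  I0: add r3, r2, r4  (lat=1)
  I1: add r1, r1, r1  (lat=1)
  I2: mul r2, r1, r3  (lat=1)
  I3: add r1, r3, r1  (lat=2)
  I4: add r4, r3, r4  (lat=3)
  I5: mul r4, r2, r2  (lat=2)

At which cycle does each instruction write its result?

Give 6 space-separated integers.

I0 add r3: issue@1 deps=(None,None) exec_start@1 write@2
I1 add r1: issue@2 deps=(None,None) exec_start@2 write@3
I2 mul r2: issue@3 deps=(1,0) exec_start@3 write@4
I3 add r1: issue@4 deps=(0,1) exec_start@4 write@6
I4 add r4: issue@5 deps=(0,None) exec_start@5 write@8
I5 mul r4: issue@6 deps=(2,2) exec_start@6 write@8

Answer: 2 3 4 6 8 8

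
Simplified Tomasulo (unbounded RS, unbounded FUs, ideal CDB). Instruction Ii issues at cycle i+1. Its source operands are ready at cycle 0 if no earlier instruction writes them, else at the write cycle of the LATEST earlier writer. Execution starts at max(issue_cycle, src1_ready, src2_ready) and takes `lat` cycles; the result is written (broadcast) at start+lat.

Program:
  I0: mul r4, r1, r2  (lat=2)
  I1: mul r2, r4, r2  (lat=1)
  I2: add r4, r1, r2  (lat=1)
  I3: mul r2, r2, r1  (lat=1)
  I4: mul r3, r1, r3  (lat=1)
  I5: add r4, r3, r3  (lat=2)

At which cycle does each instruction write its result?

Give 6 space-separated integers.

Answer: 3 4 5 5 6 8

Derivation:
I0 mul r4: issue@1 deps=(None,None) exec_start@1 write@3
I1 mul r2: issue@2 deps=(0,None) exec_start@3 write@4
I2 add r4: issue@3 deps=(None,1) exec_start@4 write@5
I3 mul r2: issue@4 deps=(1,None) exec_start@4 write@5
I4 mul r3: issue@5 deps=(None,None) exec_start@5 write@6
I5 add r4: issue@6 deps=(4,4) exec_start@6 write@8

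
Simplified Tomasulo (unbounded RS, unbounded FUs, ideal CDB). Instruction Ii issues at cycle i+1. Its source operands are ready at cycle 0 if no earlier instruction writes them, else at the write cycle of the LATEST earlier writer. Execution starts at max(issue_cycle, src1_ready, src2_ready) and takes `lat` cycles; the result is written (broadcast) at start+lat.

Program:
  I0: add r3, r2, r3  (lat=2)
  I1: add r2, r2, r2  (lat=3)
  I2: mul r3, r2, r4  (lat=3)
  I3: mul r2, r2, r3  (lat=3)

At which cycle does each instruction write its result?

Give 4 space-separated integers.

Answer: 3 5 8 11

Derivation:
I0 add r3: issue@1 deps=(None,None) exec_start@1 write@3
I1 add r2: issue@2 deps=(None,None) exec_start@2 write@5
I2 mul r3: issue@3 deps=(1,None) exec_start@5 write@8
I3 mul r2: issue@4 deps=(1,2) exec_start@8 write@11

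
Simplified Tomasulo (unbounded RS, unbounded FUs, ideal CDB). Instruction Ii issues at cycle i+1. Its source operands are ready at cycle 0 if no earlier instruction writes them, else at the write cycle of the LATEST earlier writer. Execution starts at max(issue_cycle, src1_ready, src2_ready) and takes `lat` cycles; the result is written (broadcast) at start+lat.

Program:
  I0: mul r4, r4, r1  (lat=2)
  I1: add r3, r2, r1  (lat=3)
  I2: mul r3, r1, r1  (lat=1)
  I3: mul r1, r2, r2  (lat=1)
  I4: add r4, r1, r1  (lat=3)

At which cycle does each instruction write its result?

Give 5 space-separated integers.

Answer: 3 5 4 5 8

Derivation:
I0 mul r4: issue@1 deps=(None,None) exec_start@1 write@3
I1 add r3: issue@2 deps=(None,None) exec_start@2 write@5
I2 mul r3: issue@3 deps=(None,None) exec_start@3 write@4
I3 mul r1: issue@4 deps=(None,None) exec_start@4 write@5
I4 add r4: issue@5 deps=(3,3) exec_start@5 write@8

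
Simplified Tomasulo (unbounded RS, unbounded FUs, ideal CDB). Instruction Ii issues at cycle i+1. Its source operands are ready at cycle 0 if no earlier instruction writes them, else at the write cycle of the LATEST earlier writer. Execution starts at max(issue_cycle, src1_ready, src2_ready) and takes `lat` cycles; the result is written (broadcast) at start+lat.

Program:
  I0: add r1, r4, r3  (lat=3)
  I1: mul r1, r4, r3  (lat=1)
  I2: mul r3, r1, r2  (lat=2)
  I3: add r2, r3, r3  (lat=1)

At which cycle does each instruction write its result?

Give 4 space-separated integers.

Answer: 4 3 5 6

Derivation:
I0 add r1: issue@1 deps=(None,None) exec_start@1 write@4
I1 mul r1: issue@2 deps=(None,None) exec_start@2 write@3
I2 mul r3: issue@3 deps=(1,None) exec_start@3 write@5
I3 add r2: issue@4 deps=(2,2) exec_start@5 write@6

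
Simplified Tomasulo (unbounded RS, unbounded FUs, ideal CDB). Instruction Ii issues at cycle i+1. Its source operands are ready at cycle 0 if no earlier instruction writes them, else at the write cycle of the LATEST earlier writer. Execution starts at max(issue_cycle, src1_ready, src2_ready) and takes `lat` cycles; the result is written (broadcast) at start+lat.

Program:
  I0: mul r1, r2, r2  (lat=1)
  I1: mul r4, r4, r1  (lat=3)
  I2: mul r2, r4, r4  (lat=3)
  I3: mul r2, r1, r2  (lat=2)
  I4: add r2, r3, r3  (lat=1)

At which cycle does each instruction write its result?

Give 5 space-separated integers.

I0 mul r1: issue@1 deps=(None,None) exec_start@1 write@2
I1 mul r4: issue@2 deps=(None,0) exec_start@2 write@5
I2 mul r2: issue@3 deps=(1,1) exec_start@5 write@8
I3 mul r2: issue@4 deps=(0,2) exec_start@8 write@10
I4 add r2: issue@5 deps=(None,None) exec_start@5 write@6

Answer: 2 5 8 10 6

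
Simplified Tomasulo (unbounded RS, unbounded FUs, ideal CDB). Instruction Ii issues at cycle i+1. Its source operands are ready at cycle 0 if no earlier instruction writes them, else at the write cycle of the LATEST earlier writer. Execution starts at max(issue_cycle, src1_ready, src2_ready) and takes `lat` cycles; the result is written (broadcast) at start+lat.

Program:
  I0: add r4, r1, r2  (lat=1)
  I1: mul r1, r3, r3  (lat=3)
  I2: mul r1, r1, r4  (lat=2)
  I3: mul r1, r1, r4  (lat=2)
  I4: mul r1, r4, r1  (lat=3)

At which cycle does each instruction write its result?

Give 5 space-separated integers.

Answer: 2 5 7 9 12

Derivation:
I0 add r4: issue@1 deps=(None,None) exec_start@1 write@2
I1 mul r1: issue@2 deps=(None,None) exec_start@2 write@5
I2 mul r1: issue@3 deps=(1,0) exec_start@5 write@7
I3 mul r1: issue@4 deps=(2,0) exec_start@7 write@9
I4 mul r1: issue@5 deps=(0,3) exec_start@9 write@12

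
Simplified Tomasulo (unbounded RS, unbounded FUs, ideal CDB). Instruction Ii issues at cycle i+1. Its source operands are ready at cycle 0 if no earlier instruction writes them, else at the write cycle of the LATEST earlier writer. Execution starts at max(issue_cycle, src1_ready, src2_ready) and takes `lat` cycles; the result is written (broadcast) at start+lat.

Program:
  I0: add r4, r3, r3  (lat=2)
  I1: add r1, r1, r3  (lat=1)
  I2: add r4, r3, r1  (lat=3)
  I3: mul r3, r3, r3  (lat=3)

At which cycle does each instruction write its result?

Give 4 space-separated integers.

I0 add r4: issue@1 deps=(None,None) exec_start@1 write@3
I1 add r1: issue@2 deps=(None,None) exec_start@2 write@3
I2 add r4: issue@3 deps=(None,1) exec_start@3 write@6
I3 mul r3: issue@4 deps=(None,None) exec_start@4 write@7

Answer: 3 3 6 7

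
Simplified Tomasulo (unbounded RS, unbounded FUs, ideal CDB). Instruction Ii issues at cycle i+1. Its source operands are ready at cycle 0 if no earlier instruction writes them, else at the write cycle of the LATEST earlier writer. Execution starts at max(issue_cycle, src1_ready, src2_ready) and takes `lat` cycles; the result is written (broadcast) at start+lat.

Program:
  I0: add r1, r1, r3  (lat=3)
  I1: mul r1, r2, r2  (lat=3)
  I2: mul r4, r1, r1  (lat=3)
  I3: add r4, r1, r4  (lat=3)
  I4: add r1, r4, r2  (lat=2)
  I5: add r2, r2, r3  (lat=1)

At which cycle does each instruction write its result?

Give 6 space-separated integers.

Answer: 4 5 8 11 13 7

Derivation:
I0 add r1: issue@1 deps=(None,None) exec_start@1 write@4
I1 mul r1: issue@2 deps=(None,None) exec_start@2 write@5
I2 mul r4: issue@3 deps=(1,1) exec_start@5 write@8
I3 add r4: issue@4 deps=(1,2) exec_start@8 write@11
I4 add r1: issue@5 deps=(3,None) exec_start@11 write@13
I5 add r2: issue@6 deps=(None,None) exec_start@6 write@7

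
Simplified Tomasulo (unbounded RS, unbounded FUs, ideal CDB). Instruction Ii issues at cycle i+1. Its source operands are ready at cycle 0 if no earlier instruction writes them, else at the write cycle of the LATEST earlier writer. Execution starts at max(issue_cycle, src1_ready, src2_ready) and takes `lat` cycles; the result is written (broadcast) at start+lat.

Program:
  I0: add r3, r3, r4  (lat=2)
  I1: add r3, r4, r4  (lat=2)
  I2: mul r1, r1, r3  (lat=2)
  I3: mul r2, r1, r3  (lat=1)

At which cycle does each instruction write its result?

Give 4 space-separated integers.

I0 add r3: issue@1 deps=(None,None) exec_start@1 write@3
I1 add r3: issue@2 deps=(None,None) exec_start@2 write@4
I2 mul r1: issue@3 deps=(None,1) exec_start@4 write@6
I3 mul r2: issue@4 deps=(2,1) exec_start@6 write@7

Answer: 3 4 6 7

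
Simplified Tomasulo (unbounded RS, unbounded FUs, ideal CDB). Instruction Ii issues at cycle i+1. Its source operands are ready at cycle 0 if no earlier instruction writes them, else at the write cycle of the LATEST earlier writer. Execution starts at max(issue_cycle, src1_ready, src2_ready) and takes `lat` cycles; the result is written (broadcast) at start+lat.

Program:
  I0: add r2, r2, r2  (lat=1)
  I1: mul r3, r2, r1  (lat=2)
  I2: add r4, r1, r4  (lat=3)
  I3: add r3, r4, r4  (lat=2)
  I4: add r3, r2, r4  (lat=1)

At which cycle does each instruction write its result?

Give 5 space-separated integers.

I0 add r2: issue@1 deps=(None,None) exec_start@1 write@2
I1 mul r3: issue@2 deps=(0,None) exec_start@2 write@4
I2 add r4: issue@3 deps=(None,None) exec_start@3 write@6
I3 add r3: issue@4 deps=(2,2) exec_start@6 write@8
I4 add r3: issue@5 deps=(0,2) exec_start@6 write@7

Answer: 2 4 6 8 7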